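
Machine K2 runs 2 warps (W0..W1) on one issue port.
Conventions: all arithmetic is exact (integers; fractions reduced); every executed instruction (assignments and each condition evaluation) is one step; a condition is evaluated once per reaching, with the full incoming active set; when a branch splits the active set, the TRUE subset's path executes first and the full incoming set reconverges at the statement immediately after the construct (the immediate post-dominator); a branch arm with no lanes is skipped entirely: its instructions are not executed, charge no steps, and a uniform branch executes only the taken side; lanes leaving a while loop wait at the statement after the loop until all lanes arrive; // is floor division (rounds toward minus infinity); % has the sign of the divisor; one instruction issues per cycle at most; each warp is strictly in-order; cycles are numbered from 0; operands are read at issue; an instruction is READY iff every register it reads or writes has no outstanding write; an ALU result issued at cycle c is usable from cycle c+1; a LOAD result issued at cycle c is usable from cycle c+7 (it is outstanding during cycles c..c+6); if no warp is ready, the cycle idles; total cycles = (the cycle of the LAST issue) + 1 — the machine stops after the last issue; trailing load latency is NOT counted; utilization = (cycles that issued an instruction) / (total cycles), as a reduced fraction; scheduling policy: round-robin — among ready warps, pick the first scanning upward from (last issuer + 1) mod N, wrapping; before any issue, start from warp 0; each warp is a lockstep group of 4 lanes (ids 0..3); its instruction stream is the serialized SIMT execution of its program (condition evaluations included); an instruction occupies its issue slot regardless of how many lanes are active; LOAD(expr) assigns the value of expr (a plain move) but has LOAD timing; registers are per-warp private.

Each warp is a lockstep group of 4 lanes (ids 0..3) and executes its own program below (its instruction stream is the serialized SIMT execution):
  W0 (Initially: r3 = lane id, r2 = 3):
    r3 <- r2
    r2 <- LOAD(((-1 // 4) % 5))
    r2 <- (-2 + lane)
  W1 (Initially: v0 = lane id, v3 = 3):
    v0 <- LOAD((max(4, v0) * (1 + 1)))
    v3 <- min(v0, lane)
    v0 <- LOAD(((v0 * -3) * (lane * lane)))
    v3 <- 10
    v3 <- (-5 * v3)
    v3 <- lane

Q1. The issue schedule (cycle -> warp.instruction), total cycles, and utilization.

cycle 0: W0.I0
cycle 1: W1.I0
cycle 2: W0.I1
cycle 3: idle
cycle 4: idle
cycle 5: idle
cycle 6: idle
cycle 7: idle
cycle 8: W1.I1
cycle 9: W0.I2
cycle 10: W1.I2
cycle 11: W1.I3
cycle 12: W1.I4
cycle 13: W1.I5

Answer: 14 cycles, utilization 9/14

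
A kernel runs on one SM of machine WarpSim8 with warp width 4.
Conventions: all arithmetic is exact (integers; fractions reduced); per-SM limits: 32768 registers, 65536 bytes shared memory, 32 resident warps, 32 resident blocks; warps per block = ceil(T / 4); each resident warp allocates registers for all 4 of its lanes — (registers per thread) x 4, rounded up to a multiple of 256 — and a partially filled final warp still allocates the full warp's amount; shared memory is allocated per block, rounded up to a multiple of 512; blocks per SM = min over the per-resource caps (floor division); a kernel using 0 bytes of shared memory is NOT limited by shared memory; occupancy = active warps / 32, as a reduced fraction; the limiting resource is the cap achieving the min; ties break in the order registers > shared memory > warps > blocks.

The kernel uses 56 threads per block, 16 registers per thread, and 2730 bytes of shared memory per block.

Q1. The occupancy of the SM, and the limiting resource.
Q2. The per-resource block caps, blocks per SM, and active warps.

Answer: occupancy 7/8, limited by warps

registers: 9 blocks
shared memory: 21 blocks
warps: 2 blocks
blocks: 32 blocks

Answer: 2 blocks, 28 active warps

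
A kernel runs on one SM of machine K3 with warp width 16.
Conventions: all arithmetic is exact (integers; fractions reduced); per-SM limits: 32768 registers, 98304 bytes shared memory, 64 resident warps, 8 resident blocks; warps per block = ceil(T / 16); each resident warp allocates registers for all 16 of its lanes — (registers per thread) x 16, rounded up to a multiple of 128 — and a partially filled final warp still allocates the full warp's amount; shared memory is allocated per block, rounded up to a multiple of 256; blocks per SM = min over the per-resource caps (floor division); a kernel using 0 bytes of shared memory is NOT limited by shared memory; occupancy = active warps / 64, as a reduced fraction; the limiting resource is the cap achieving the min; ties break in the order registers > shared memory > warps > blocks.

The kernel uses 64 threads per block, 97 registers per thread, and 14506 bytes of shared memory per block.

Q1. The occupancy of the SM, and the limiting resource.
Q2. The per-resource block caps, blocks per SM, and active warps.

Answer: occupancy 1/4, limited by registers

registers: 4 blocks
shared memory: 6 blocks
warps: 16 blocks
blocks: 8 blocks

Answer: 4 blocks, 16 active warps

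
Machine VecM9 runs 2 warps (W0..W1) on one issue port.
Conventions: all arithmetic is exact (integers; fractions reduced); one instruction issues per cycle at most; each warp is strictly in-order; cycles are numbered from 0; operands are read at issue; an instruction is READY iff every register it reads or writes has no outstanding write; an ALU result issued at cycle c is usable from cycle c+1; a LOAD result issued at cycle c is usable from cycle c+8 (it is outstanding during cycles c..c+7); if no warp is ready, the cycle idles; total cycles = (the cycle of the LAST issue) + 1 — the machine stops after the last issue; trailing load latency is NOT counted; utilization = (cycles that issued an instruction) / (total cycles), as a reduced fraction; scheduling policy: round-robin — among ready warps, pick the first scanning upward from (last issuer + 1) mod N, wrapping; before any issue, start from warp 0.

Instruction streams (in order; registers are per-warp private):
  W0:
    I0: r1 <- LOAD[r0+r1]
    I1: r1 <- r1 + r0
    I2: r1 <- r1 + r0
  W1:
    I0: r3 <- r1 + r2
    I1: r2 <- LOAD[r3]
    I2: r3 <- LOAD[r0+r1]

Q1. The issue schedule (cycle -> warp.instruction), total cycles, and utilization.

cycle 0: W0.I0
cycle 1: W1.I0
cycle 2: W1.I1
cycle 3: W1.I2
cycle 4: idle
cycle 5: idle
cycle 6: idle
cycle 7: idle
cycle 8: W0.I1
cycle 9: W0.I2

Answer: 10 cycles, utilization 3/5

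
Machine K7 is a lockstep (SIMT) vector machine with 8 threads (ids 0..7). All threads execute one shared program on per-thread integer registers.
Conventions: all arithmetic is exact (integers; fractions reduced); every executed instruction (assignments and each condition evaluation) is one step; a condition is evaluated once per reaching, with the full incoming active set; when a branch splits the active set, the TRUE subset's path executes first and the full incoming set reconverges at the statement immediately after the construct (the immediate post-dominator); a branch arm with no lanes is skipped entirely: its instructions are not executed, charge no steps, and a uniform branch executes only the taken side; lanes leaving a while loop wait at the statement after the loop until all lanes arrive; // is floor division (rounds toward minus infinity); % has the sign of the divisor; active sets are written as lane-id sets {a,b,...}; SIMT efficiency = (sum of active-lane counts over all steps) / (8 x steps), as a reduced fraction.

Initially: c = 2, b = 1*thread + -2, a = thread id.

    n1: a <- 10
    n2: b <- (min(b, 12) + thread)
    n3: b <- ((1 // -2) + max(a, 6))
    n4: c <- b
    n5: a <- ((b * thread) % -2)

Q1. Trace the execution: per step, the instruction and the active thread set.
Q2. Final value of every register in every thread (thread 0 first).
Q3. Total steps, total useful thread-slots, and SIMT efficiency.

step 0: a <- 10                      {0,1,2,3,4,5,6,7}
step 1: b <- (min(b, 12) + thread)   {0,1,2,3,4,5,6,7}
step 2: b <- ((1 // -2) + max(a, 6)) {0,1,2,3,4,5,6,7}
step 3: c <- b                       {0,1,2,3,4,5,6,7}
step 4: a <- ((b * thread) % -2)     {0,1,2,3,4,5,6,7}

Answer: 5 steps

c: 9,9,9,9,9,9,9,9
b: 9,9,9,9,9,9,9,9
a: 0,-1,0,-1,0,-1,0,-1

steps = 5; useful = 40; efficiency = 40/40 = 1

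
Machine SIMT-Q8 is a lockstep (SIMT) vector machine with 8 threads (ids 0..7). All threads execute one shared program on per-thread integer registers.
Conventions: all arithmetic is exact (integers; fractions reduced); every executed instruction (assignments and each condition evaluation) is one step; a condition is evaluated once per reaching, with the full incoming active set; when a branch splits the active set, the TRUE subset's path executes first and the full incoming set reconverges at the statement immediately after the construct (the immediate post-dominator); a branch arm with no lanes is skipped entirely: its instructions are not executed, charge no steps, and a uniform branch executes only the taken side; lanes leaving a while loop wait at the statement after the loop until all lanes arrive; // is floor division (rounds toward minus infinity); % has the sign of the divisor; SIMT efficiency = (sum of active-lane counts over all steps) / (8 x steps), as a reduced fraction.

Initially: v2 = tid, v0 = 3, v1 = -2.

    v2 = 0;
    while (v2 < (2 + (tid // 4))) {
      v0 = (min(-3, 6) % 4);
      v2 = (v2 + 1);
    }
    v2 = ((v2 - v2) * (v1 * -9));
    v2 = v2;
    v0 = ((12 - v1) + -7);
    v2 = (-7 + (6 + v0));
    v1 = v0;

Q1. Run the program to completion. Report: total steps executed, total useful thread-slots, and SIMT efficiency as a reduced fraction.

Answer: 16 steps, 116 useful, 29/32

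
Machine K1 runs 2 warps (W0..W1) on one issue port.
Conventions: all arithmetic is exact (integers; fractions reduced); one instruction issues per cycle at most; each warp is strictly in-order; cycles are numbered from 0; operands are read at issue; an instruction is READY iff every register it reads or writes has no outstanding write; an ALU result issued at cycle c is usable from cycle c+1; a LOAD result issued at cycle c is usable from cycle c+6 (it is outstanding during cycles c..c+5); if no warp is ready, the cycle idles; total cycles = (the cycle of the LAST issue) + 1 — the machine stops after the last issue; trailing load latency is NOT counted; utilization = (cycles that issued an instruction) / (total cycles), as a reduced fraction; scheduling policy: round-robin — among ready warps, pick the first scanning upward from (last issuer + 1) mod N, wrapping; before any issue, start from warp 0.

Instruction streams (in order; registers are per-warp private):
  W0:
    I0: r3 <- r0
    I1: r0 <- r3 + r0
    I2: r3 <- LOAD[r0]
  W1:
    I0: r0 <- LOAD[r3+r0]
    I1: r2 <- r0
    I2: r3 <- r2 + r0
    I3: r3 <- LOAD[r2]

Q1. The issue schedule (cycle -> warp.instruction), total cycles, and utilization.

cycle 0: W0.I0
cycle 1: W1.I0
cycle 2: W0.I1
cycle 3: W0.I2
cycle 4: idle
cycle 5: idle
cycle 6: idle
cycle 7: W1.I1
cycle 8: W1.I2
cycle 9: W1.I3

Answer: 10 cycles, utilization 7/10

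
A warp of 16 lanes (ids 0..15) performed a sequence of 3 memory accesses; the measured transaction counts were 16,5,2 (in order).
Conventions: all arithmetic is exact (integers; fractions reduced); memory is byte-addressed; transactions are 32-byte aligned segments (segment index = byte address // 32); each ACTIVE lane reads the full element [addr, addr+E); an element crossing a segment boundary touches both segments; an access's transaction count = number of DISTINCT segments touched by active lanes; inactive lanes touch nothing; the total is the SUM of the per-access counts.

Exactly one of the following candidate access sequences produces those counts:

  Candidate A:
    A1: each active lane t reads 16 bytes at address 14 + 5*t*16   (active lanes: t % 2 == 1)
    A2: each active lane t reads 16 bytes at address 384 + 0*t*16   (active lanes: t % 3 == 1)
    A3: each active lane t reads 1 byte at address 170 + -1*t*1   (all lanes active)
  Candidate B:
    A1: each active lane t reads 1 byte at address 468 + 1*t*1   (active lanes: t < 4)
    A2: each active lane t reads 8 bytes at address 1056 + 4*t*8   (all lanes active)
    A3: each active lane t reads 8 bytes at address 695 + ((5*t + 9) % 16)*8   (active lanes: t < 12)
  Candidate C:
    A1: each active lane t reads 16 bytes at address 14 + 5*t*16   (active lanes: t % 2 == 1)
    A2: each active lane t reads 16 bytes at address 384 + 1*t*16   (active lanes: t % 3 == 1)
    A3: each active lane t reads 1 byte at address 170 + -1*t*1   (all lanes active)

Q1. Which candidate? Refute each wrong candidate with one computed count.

A: A2 gives 1 transaction, not 5
B: A1 gives 1 transaction, not 16
C: all counts match (16,5,2)

Answer: C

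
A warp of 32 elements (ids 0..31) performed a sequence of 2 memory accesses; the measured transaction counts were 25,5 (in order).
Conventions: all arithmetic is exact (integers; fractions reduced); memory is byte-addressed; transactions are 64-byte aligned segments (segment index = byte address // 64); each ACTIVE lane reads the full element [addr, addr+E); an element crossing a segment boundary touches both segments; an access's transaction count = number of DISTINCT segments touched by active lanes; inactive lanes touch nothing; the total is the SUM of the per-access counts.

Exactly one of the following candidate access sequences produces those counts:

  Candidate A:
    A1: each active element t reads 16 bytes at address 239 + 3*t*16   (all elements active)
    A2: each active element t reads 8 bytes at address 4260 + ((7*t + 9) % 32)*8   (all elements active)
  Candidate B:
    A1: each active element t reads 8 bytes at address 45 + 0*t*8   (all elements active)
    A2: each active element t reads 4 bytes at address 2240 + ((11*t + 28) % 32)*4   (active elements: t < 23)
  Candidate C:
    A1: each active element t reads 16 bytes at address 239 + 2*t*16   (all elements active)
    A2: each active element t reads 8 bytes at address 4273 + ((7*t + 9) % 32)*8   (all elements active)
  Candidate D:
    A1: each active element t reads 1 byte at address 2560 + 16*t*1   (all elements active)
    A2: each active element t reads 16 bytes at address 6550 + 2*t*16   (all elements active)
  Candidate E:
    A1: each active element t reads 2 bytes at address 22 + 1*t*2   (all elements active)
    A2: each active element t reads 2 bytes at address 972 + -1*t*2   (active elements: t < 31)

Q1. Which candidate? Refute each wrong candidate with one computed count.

B: A1 gives 1 transaction, not 25
C: A1 gives 17 transactions, not 25
D: A1 gives 8 transactions, not 25
E: A1 gives 2 transactions, not 25
A: all counts match (25,5)

Answer: A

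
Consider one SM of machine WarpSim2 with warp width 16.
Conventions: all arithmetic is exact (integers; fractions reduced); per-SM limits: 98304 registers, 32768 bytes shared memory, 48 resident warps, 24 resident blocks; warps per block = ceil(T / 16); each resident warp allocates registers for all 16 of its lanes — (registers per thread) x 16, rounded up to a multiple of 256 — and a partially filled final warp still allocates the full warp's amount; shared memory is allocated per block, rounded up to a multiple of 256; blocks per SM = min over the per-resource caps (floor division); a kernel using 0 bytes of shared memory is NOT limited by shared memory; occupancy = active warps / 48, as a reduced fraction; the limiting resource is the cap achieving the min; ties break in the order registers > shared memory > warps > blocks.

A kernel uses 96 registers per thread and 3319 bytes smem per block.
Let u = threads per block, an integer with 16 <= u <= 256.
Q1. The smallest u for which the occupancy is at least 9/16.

Answer: u = 33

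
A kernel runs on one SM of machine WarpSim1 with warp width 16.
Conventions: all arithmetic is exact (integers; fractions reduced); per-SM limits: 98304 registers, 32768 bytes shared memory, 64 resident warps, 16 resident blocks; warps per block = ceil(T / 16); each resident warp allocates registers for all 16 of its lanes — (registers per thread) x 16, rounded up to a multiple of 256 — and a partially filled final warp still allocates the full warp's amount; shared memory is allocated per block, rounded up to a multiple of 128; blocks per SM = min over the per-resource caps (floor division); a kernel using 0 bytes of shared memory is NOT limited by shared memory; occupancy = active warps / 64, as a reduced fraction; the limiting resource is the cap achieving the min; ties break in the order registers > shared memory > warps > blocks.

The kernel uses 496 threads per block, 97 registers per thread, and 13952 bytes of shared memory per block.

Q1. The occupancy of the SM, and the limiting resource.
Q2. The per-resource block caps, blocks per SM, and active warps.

Answer: occupancy 31/64, limited by registers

registers: 1 block
shared memory: 2 blocks
warps: 2 blocks
blocks: 16 blocks

Answer: 1 block, 31 active warps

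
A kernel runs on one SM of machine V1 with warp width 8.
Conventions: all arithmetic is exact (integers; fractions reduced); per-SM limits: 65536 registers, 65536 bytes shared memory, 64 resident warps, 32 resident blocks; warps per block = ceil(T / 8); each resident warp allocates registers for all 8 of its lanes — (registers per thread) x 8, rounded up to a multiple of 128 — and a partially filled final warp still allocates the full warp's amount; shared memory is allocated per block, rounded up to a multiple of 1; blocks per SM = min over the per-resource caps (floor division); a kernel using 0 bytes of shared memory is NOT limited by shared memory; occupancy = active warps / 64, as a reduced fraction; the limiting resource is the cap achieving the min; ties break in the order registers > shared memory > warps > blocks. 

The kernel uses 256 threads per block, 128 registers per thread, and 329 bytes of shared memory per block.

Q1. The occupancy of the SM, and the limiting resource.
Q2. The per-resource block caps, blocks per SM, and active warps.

Answer: occupancy 1, limited by registers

registers: 2 blocks
shared memory: 199 blocks
warps: 2 blocks
blocks: 32 blocks

Answer: 2 blocks, 64 active warps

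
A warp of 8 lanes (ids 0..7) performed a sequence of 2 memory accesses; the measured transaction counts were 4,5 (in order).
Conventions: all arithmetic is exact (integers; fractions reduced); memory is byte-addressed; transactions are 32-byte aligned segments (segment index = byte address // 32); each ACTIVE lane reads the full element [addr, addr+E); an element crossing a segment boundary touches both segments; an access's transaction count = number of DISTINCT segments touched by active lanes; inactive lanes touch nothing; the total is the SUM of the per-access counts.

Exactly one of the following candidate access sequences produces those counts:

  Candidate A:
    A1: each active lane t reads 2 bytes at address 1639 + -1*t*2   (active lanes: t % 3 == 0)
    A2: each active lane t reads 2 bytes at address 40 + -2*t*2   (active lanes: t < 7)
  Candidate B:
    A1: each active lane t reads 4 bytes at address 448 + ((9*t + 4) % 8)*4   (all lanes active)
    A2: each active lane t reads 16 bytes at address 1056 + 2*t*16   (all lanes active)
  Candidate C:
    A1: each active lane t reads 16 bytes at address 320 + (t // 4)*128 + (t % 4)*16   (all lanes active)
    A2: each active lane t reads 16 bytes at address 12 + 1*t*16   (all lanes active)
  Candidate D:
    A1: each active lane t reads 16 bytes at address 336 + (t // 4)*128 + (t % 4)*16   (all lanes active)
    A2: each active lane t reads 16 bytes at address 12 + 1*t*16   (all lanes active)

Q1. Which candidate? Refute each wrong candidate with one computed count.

A: A1 gives 2 transactions, not 4
B: A1 gives 1 transaction, not 4
D: A1 gives 6 transactions, not 4
C: all counts match (4,5)

Answer: C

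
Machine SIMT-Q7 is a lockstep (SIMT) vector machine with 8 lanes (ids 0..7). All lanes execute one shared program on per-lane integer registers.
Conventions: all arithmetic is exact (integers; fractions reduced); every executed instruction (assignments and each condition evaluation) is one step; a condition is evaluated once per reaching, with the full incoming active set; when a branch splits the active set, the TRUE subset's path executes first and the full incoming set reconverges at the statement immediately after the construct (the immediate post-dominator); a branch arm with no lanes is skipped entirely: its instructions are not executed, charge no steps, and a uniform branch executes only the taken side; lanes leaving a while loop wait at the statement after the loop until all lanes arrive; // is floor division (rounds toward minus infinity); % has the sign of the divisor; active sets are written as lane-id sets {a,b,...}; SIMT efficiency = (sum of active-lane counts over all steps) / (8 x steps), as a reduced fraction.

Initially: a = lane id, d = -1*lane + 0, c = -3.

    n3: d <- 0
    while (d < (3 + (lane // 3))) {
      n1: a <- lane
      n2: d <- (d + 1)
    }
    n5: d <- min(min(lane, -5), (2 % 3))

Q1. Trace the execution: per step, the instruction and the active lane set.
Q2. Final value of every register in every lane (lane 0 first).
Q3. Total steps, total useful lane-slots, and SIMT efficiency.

step 0: d <- 0                       {0,1,2,3,4,5,6,7}
step 1: eval (d < (3 + (lane // 3))) {0,1,2,3,4,5,6,7}
step 2: a <- lane                    {0,1,2,3,4,5,6,7}
step 3: d <- (d + 1)                 {0,1,2,3,4,5,6,7}
step 4: eval (d < (3 + (lane // 3))) {0,1,2,3,4,5,6,7}
step 5: a <- lane                    {0,1,2,3,4,5,6,7}
step 6: d <- (d + 1)                 {0,1,2,3,4,5,6,7}
step 7: eval (d < (3 + (lane // 3))) {0,1,2,3,4,5,6,7}
step 8: a <- lane                    {0,1,2,3,4,5,6,7}
step 9: d <- (d + 1)                 {0,1,2,3,4,5,6,7}
step 10: eval (d < (3 + (lane // 3))) {0,1,2,3,4,5,6,7}
step 11: a <- lane                    {3,4,5,6,7}
step 12: d <- (d + 1)                 {3,4,5,6,7}
step 13: eval (d < (3 + (lane // 3))) {3,4,5,6,7}
step 14: a <- lane                    {6,7}
step 15: d <- (d + 1)                 {6,7}
step 16: eval (d < (3 + (lane // 3))) {6,7}
step 17: d <- min(min(lane, -5), (2 % 3)) {0,1,2,3,4,5,6,7}

Answer: 18 steps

a: 0,1,2,3,4,5,6,7
d: -5,-5,-5,-5,-5,-5,-5,-5
c: -3,-3,-3,-3,-3,-3,-3,-3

steps = 18; useful = 117; efficiency = 117/144 = 13/16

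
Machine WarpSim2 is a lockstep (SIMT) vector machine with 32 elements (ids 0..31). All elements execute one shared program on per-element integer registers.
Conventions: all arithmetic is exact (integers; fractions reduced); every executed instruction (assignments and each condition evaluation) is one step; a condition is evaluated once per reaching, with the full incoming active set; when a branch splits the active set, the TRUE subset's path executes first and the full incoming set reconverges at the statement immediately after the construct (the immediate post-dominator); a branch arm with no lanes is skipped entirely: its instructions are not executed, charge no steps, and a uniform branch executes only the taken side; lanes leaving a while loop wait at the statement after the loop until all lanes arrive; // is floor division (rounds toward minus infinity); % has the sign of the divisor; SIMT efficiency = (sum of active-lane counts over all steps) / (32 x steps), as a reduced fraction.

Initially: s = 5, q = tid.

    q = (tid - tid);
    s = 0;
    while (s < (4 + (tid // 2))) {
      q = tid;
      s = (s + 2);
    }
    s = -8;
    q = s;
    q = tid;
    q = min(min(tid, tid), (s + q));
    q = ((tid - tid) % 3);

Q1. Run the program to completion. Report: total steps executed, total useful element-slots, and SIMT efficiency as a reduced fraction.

Answer: 38 steps, 832 useful, 13/19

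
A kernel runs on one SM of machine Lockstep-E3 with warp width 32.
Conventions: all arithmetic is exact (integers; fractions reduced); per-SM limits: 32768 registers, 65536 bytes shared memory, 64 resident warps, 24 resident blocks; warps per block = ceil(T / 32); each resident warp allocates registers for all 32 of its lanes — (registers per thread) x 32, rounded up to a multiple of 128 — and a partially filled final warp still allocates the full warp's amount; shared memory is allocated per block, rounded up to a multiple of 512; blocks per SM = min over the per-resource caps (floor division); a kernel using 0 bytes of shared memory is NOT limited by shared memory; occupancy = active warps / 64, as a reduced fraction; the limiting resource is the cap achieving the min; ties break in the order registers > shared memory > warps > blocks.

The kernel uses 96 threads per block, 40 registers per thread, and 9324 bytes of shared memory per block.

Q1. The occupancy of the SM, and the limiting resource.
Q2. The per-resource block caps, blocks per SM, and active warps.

Answer: occupancy 9/32, limited by shared memory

registers: 8 blocks
shared memory: 6 blocks
warps: 21 blocks
blocks: 24 blocks

Answer: 6 blocks, 18 active warps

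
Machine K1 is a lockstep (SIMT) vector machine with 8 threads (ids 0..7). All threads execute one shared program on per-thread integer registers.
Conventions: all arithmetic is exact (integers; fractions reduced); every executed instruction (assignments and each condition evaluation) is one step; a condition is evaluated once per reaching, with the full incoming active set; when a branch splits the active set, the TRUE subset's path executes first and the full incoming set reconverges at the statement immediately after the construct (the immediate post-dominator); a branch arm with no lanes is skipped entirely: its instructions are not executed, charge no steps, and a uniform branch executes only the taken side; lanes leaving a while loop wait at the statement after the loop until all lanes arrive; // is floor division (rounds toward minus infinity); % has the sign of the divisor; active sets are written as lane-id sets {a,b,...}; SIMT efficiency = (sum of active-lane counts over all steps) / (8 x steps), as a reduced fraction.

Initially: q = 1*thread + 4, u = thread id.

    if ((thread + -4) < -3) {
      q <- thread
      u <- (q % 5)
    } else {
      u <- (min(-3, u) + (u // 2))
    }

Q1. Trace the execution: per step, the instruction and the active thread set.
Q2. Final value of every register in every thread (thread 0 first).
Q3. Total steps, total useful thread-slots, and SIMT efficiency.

step 0: eval ((thread + -4) < -3)    {0,1,2,3,4,5,6,7}
step 1: q <- thread                  {0}
step 2: u <- (q % 5)                 {0}
step 3: u <- (min(-3, u) + (u // 2)) {1,2,3,4,5,6,7}

Answer: 4 steps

q: 0,5,6,7,8,9,10,11
u: 0,-3,-2,-2,-1,-1,0,0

steps = 4; useful = 17; efficiency = 17/32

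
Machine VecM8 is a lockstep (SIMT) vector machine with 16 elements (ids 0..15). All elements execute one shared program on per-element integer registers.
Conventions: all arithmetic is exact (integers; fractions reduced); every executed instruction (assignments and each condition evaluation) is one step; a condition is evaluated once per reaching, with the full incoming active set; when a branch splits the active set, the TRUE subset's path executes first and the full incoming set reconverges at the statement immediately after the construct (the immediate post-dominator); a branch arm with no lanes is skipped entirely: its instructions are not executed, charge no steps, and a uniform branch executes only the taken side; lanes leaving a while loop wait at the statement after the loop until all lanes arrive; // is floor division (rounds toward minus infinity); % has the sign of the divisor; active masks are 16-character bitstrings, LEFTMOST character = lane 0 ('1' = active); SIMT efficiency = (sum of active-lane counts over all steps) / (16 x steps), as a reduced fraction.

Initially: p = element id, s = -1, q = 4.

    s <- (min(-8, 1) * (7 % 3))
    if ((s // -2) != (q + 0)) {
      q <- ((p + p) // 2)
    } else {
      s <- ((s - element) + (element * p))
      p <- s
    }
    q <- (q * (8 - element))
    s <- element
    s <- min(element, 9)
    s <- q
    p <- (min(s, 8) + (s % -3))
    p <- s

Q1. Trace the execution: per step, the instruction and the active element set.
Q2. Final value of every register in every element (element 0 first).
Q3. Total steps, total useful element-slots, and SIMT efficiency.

step 0: s <- (min(-8, 1) * (7 % 3))  1111111111111111
step 1: eval ((s // -2) != (q + 0))  1111111111111111
step 2: s <- ((s - element) + (element * p)) 1111111111111111
step 3: p <- s                       1111111111111111
step 4: q <- (q * (8 - element))     1111111111111111
step 5: s <- element                 1111111111111111
step 6: s <- min(element, 9)         1111111111111111
step 7: s <- q                       1111111111111111
step 8: p <- (min(s, 8) + (s % -3))  1111111111111111
step 9: p <- s                       1111111111111111

Answer: 10 steps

p: 32,28,24,20,16,12,8,4,0,-4,-8,-12,-16,-20,-24,-28
s: 32,28,24,20,16,12,8,4,0,-4,-8,-12,-16,-20,-24,-28
q: 32,28,24,20,16,12,8,4,0,-4,-8,-12,-16,-20,-24,-28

steps = 10; useful = 160; efficiency = 160/160 = 1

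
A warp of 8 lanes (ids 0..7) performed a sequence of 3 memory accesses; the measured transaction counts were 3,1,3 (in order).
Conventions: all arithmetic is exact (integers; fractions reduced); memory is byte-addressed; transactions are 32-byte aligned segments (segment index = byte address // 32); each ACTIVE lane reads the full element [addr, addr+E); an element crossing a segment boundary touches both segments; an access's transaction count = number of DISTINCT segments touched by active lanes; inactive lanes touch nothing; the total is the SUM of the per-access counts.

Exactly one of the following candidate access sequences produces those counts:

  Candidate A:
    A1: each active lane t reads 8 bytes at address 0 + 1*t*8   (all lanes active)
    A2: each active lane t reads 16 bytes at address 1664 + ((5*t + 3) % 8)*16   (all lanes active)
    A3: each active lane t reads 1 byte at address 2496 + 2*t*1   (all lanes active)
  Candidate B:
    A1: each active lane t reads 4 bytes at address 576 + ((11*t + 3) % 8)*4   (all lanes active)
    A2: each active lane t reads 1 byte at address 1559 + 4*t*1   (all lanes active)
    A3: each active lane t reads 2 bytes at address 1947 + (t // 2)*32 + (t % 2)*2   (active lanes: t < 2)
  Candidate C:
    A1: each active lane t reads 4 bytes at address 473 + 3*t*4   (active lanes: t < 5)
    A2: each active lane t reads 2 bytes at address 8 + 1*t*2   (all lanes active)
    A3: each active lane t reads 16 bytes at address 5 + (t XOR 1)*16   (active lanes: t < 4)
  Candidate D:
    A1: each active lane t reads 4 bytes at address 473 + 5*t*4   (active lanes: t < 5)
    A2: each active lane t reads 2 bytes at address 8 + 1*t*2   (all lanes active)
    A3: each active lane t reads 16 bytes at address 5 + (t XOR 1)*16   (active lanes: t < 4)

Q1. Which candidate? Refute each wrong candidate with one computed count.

A: A1 gives 2 transactions, not 3
B: A1 gives 1 transaction, not 3
D: A1 gives 4 transactions, not 3
C: all counts match (3,1,3)

Answer: C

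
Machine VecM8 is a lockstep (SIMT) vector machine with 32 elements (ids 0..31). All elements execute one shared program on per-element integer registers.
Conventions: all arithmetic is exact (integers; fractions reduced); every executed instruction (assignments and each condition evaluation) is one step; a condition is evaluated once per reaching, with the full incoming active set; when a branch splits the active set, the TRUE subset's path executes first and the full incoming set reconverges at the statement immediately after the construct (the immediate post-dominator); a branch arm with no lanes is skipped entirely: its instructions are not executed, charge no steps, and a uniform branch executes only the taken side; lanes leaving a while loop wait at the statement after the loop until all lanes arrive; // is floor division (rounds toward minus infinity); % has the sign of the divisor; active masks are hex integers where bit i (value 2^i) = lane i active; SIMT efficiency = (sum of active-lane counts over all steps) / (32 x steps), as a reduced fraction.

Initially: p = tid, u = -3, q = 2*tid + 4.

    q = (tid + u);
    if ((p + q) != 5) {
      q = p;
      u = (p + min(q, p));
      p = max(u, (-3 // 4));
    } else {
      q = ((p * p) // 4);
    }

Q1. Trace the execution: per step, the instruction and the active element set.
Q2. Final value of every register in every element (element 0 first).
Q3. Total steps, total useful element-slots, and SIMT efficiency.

step 0: q <- (tid + u)               0xffffffff
step 1: eval ((p + q) != 5)          0xffffffff
step 2: q <- p                       0xffffffef
step 3: u <- (p + min(q, p))         0xffffffef
step 4: p <- max(u, (-3 // 4))       0xffffffef
step 5: q <- ((p * p) // 4)          0x00000010

Answer: 6 steps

p: 0,2,4,6,4,10,12,14,16,18,20,22,24,26,28,30,32,34,36,38,40,42,44,46,48,50,52,54,56,58,60,62
u: 0,2,4,6,-3,10,12,14,16,18,20,22,24,26,28,30,32,34,36,38,40,42,44,46,48,50,52,54,56,58,60,62
q: 0,1,2,3,4,5,6,7,8,9,10,11,12,13,14,15,16,17,18,19,20,21,22,23,24,25,26,27,28,29,30,31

steps = 6; useful = 158; efficiency = 158/192 = 79/96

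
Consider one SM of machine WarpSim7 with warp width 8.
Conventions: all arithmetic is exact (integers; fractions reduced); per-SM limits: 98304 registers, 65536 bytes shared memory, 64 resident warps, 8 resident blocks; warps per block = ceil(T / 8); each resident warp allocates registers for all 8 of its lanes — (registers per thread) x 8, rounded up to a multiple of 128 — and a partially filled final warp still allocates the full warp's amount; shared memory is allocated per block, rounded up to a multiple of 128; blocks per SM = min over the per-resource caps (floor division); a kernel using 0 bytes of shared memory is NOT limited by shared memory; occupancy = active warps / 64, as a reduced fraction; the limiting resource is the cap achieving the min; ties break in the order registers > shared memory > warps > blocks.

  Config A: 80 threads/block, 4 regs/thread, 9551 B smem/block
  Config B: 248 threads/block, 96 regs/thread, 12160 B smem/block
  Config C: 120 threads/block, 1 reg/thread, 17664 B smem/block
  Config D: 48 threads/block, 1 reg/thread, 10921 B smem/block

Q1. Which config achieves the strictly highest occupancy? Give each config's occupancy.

occupancies: A 15/16, B 31/32, C 45/64, D 15/32

Answer: B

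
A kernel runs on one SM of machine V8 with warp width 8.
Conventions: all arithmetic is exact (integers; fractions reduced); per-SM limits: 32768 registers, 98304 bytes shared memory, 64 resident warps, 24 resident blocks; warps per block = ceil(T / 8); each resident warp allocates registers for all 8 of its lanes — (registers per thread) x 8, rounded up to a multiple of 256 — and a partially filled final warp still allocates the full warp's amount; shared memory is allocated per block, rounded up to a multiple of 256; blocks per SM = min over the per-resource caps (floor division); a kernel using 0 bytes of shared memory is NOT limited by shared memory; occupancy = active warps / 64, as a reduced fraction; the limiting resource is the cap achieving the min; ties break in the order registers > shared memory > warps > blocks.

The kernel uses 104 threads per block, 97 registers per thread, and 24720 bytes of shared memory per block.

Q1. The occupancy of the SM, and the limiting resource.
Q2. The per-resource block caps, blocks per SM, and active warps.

Answer: occupancy 13/32, limited by registers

registers: 2 blocks
shared memory: 3 blocks
warps: 4 blocks
blocks: 24 blocks

Answer: 2 blocks, 26 active warps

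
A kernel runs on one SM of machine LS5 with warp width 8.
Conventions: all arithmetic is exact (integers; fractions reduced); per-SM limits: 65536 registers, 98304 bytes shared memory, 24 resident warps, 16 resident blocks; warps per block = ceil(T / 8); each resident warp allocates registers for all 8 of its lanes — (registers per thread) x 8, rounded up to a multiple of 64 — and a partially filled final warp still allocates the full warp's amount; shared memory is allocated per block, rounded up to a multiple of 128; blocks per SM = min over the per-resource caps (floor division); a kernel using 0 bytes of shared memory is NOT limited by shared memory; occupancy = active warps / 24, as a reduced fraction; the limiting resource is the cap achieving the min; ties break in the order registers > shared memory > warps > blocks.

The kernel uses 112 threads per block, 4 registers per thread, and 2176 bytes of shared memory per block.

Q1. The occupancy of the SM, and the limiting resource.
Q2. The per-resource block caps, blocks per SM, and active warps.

Answer: occupancy 7/12, limited by warps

registers: 73 blocks
shared memory: 45 blocks
warps: 1 block
blocks: 16 blocks

Answer: 1 block, 14 active warps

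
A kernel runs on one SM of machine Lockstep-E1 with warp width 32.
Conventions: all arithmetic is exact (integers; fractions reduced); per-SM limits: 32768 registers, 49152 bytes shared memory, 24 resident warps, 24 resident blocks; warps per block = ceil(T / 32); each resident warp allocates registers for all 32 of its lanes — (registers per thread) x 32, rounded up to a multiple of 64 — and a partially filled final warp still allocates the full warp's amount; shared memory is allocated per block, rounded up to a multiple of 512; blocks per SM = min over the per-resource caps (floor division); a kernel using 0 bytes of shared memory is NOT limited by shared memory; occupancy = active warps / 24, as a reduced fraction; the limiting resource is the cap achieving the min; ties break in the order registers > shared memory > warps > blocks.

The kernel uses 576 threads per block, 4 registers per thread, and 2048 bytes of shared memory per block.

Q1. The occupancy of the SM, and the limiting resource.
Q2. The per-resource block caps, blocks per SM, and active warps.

Answer: occupancy 3/4, limited by warps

registers: 14 blocks
shared memory: 24 blocks
warps: 1 block
blocks: 24 blocks

Answer: 1 block, 18 active warps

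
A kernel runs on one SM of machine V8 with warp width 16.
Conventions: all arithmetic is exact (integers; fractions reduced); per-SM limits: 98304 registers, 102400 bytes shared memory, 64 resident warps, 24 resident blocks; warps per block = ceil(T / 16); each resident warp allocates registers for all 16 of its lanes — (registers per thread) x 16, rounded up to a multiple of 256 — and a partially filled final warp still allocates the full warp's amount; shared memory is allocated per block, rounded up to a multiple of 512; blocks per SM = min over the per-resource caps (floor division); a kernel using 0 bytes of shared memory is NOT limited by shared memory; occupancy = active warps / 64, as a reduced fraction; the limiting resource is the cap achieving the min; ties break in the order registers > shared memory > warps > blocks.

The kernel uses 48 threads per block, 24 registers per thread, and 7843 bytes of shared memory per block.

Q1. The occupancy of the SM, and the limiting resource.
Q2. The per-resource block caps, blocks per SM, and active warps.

Answer: occupancy 9/16, limited by shared memory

registers: 64 blocks
shared memory: 12 blocks
warps: 21 blocks
blocks: 24 blocks

Answer: 12 blocks, 36 active warps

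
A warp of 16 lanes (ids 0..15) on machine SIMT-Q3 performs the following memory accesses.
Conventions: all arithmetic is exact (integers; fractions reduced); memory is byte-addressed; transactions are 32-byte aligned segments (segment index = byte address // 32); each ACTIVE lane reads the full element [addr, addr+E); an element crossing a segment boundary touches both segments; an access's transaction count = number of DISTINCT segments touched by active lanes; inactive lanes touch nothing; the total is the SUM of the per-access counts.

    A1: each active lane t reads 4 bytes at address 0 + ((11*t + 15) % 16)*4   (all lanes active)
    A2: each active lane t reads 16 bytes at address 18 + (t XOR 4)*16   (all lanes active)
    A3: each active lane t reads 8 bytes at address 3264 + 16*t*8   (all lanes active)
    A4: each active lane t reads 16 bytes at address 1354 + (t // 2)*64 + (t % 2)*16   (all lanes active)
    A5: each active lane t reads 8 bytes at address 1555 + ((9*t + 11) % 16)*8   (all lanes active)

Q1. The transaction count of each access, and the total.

A1: 2 transactions
A2: 9 transactions
A3: 16 transactions
A4: 16 transactions
A5: 5 transactions

Answer: 2,9,16,16,5; total 48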